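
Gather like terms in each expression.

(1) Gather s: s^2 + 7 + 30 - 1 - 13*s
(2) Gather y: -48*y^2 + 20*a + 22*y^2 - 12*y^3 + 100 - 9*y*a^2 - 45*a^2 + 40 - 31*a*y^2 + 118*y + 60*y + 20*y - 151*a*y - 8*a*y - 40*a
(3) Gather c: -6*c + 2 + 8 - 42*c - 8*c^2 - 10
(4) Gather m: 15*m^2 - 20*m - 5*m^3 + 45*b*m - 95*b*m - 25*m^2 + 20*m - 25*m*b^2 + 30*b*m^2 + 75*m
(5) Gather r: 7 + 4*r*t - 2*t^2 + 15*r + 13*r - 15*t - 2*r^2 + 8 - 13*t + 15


(1) = s^2 - 13*s + 36
(2) = -45*a^2 - 20*a - 12*y^3 + y^2*(-31*a - 26) + y*(-9*a^2 - 159*a + 198) + 140
(3) = -8*c^2 - 48*c
(4) = -5*m^3 + m^2*(30*b - 10) + m*(-25*b^2 - 50*b + 75)
(5) = -2*r^2 + r*(4*t + 28) - 2*t^2 - 28*t + 30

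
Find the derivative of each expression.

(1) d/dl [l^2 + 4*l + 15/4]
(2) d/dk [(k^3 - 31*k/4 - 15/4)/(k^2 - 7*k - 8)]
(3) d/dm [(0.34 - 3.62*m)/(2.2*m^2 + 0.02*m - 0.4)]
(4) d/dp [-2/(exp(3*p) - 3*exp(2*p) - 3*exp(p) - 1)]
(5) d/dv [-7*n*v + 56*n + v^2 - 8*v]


(1) = 2*l + 4
(2) = (4*k^4 - 56*k^3 - 65*k^2 + 30*k + 143)/(4*(k^4 - 14*k^3 + 33*k^2 + 112*k + 64))
(3) = (7.964*m^2 - 1.496*m + 1.4412)/(4.84*m^4 + 0.088*m^3 - 1.7596*m^2 - 0.016*m + 0.16)
(4) = 6*(exp(2*p) - 2*exp(p) - 1)*exp(p)/(-exp(3*p) + 3*exp(2*p) + 3*exp(p) + 1)^2
(5) = -7*n + 2*v - 8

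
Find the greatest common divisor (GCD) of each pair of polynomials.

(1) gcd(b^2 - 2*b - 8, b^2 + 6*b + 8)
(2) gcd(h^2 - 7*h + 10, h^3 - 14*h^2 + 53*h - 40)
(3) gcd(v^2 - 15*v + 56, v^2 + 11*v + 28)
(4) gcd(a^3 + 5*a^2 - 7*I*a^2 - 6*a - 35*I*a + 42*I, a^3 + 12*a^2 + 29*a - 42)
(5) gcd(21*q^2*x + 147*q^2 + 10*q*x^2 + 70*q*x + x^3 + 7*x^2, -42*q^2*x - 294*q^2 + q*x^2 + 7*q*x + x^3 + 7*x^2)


(1) = gcd((b - 4)*(b + 2), (b + 2)*(b + 4)) = b + 2
(2) = gcd((h - 5)*(h - 2), (h - 8)*(h - 5)*(h - 1)) = h - 5
(3) = 1
(4) = gcd((a - 1)*(a + 6)*(a - 7*I), (a - 1)*(a + 6)*(a + 7)) = a^2 + 5*a - 6
(5) = gcd((3*q + x)*(7*q + x)*(x + 7), (-6*q + x)*(7*q + x)*(x + 7)) = 7*q*x + 49*q + x^2 + 7*x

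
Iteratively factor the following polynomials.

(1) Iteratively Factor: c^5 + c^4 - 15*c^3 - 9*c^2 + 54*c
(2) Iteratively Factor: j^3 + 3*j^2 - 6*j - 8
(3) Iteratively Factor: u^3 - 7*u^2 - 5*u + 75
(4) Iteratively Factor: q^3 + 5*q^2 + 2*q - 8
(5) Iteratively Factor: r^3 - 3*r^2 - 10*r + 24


(1) = (c + 3)*(c^4 - 2*c^3 - 9*c^2 + 18*c) = (c + 3)^2*(c^3 - 5*c^2 + 6*c) = c*(c + 3)^2*(c^2 - 5*c + 6) = c*(c - 3)*(c + 3)^2*(c - 2)
(2) = (j + 1)*(j^2 + 2*j - 8) = (j - 2)*(j + 1)*(j + 4)
(3) = (u - 5)*(u^2 - 2*u - 15) = (u - 5)*(u + 3)*(u - 5)
(4) = (q - 1)*(q^2 + 6*q + 8) = (q - 1)*(q + 2)*(q + 4)
(5) = (r + 3)*(r^2 - 6*r + 8) = (r - 2)*(r + 3)*(r - 4)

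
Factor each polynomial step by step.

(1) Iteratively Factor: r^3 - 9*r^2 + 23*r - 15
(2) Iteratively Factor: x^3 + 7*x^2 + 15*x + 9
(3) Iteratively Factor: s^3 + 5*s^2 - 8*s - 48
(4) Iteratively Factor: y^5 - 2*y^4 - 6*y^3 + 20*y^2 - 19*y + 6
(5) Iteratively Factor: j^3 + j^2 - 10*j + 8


(1) = (r - 3)*(r^2 - 6*r + 5) = (r - 3)*(r - 1)*(r - 5)
(2) = (x + 1)*(x^2 + 6*x + 9) = (x + 1)*(x + 3)*(x + 3)
(3) = (s + 4)*(s^2 + s - 12) = (s - 3)*(s + 4)*(s + 4)
(4) = (y - 2)*(y^4 - 6*y^2 + 8*y - 3) = (y - 2)*(y - 1)*(y^3 + y^2 - 5*y + 3) = (y - 2)*(y - 1)*(y + 3)*(y^2 - 2*y + 1) = (y - 2)*(y - 1)^2*(y + 3)*(y - 1)
(5) = (j - 2)*(j^2 + 3*j - 4) = (j - 2)*(j + 4)*(j - 1)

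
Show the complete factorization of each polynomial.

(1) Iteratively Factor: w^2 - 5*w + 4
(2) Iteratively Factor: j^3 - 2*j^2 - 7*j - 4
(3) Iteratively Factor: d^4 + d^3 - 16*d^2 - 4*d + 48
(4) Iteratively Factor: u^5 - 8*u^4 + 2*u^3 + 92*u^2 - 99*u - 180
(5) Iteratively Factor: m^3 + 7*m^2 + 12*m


(1) = (w - 4)*(w - 1)
(2) = (j + 1)*(j^2 - 3*j - 4) = (j + 1)^2*(j - 4)
(3) = (d - 2)*(d^3 + 3*d^2 - 10*d - 24) = (d - 2)*(d + 2)*(d^2 + d - 12) = (d - 2)*(d + 2)*(d + 4)*(d - 3)
(4) = (u - 4)*(u^4 - 4*u^3 - 14*u^2 + 36*u + 45) = (u - 5)*(u - 4)*(u^3 + u^2 - 9*u - 9) = (u - 5)*(u - 4)*(u + 1)*(u^2 - 9) = (u - 5)*(u - 4)*(u - 3)*(u + 1)*(u + 3)
(5) = (m)*(m^2 + 7*m + 12) = m*(m + 3)*(m + 4)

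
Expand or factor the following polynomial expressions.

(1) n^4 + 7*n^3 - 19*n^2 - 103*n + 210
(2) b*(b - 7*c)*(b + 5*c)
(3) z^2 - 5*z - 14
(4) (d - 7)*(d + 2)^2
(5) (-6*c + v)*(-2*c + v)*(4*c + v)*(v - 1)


(1) = (n - 3)*(n - 2)*(n + 5)*(n + 7)
(2) = b^3 - 2*b^2*c - 35*b*c^2
(3) = (z - 7)*(z + 2)
(4) = d^3 - 3*d^2 - 24*d - 28
(5) = 48*c^3*v - 48*c^3 - 20*c^2*v^2 + 20*c^2*v - 4*c*v^3 + 4*c*v^2 + v^4 - v^3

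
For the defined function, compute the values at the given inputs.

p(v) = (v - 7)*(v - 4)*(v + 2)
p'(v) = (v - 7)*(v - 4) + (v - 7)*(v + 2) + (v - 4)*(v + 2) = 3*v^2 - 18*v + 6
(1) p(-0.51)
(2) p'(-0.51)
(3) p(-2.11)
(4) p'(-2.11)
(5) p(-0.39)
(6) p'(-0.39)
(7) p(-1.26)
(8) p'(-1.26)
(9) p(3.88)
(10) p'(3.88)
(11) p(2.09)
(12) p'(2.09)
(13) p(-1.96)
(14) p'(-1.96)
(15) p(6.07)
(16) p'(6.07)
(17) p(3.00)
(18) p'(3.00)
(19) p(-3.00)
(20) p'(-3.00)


(1) = 50.47
(2) = 15.96
(3) = -6.12
(4) = 57.34
(5) = 52.23
(6) = 13.48
(7) = 32.15
(8) = 33.44
(9) = 2.20
(10) = -18.68
(11) = 38.36
(12) = -18.52
(13) = 2.14
(14) = 52.80
(15) = -15.54
(16) = 7.27
(17) = 20.00
(18) = -21.00
(19) = -70.00
(20) = 87.00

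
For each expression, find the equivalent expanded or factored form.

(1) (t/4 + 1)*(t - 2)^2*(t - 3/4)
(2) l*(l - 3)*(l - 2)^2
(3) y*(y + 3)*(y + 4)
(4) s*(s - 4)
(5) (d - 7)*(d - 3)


(1) = t^4/4 - 3*t^3/16 - 3*t^2 + 25*t/4 - 3
(2) = l^4 - 7*l^3 + 16*l^2 - 12*l
(3) = y^3 + 7*y^2 + 12*y
(4) = s^2 - 4*s
(5) = d^2 - 10*d + 21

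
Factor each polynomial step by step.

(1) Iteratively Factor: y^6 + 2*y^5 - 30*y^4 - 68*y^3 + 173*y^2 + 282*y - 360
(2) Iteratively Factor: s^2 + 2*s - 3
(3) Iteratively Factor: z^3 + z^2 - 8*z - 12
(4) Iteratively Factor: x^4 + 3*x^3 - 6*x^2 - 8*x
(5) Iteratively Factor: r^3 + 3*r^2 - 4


(1) = (y - 1)*(y^5 + 3*y^4 - 27*y^3 - 95*y^2 + 78*y + 360) = (y - 1)*(y + 3)*(y^4 - 27*y^2 - 14*y + 120) = (y - 1)*(y + 3)*(y + 4)*(y^3 - 4*y^2 - 11*y + 30) = (y - 5)*(y - 1)*(y + 3)*(y + 4)*(y^2 + y - 6) = (y - 5)*(y - 1)*(y + 3)^2*(y + 4)*(y - 2)
(2) = (s + 3)*(s - 1)
(3) = (z + 2)*(z^2 - z - 6) = (z + 2)^2*(z - 3)
(4) = (x + 4)*(x^3 - x^2 - 2*x) = (x + 1)*(x + 4)*(x^2 - 2*x) = (x - 2)*(x + 1)*(x + 4)*(x)
(5) = (r + 2)*(r^2 + r - 2) = (r - 1)*(r + 2)*(r + 2)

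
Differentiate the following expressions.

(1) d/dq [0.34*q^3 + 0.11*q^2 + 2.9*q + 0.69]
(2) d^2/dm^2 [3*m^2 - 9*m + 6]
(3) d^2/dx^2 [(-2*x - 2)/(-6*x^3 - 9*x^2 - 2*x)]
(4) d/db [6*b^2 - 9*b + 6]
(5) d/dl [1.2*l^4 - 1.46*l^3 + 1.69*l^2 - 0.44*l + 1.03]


(1) = 1.02*q^2 + 0.22*q + 2.9
(2) = 6
(3) = 4*(108*x^5 + 378*x^4 + 501*x^3 + 279*x^2 + 54*x + 4)/(x^3*(216*x^6 + 972*x^5 + 1674*x^4 + 1377*x^3 + 558*x^2 + 108*x + 8))
(4) = 12*b - 9
(5) = 4.8*l^3 - 4.38*l^2 + 3.38*l - 0.44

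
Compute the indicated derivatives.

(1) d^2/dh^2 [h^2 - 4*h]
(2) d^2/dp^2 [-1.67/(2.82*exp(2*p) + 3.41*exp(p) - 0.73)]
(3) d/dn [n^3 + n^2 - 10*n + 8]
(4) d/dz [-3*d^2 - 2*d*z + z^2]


(1) = 2
(2) = (-1.67*(5.64*exp(p) + 3.41)*(11.28*exp(p) + 6.82)*exp(p) + (18.8376*exp(p) + 5.6947)*(2.82*exp(2*p) + 3.41*exp(p) - 0.73))*exp(p)/(2.82*exp(2*p) + 3.41*exp(p) - 0.73)^3
(3) = 3*n^2 + 2*n - 10
(4) = -2*d + 2*z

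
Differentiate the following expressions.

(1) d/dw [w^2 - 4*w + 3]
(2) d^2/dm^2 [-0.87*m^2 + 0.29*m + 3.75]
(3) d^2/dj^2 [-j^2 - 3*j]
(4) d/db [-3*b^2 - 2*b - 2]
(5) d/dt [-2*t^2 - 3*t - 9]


(1) = 2*w - 4
(2) = -1.74000000000000
(3) = -2
(4) = -6*b - 2
(5) = -4*t - 3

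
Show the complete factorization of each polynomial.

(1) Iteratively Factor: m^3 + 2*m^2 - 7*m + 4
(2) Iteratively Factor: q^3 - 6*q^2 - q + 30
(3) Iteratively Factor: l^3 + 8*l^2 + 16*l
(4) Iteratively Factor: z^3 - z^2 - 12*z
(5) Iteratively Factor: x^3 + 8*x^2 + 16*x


(1) = (m + 4)*(m^2 - 2*m + 1) = (m - 1)*(m + 4)*(m - 1)
(2) = (q + 2)*(q^2 - 8*q + 15) = (q - 3)*(q + 2)*(q - 5)
(3) = (l + 4)*(l^2 + 4*l) = l*(l + 4)*(l + 4)
(4) = (z + 3)*(z^2 - 4*z) = z*(z + 3)*(z - 4)
(5) = (x)*(x^2 + 8*x + 16) = x*(x + 4)*(x + 4)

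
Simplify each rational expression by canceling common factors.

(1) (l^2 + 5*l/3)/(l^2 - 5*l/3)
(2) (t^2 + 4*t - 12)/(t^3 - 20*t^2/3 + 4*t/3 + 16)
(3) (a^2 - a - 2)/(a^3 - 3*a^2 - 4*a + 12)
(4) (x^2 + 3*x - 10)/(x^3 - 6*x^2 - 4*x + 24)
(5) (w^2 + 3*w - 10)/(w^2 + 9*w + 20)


(1) = (3*l + 5)/(3*l - 5)
(2) = (3*t + 18)/(3*t^2 - 14*t - 24)
(3) = (a + 1)/(a^2 - a - 6)
(4) = (x + 5)/(x^2 - 4*x - 12)
(5) = (w - 2)/(w + 4)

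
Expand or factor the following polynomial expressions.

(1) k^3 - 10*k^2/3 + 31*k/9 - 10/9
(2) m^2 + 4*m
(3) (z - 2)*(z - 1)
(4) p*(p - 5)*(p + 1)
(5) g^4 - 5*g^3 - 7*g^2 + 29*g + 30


(1) = (k - 5/3)*(k - 1)*(k - 2/3)
(2) = m*(m + 4)
(3) = z^2 - 3*z + 2
(4) = p^3 - 4*p^2 - 5*p
(5) = (g - 5)*(g - 3)*(g + 1)*(g + 2)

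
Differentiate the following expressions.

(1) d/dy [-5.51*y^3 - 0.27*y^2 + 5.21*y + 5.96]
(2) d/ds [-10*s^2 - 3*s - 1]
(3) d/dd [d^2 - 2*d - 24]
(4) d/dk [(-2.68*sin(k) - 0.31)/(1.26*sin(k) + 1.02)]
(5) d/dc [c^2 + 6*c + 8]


(1) = -16.53*y^2 - 0.54*y + 5.21
(2) = -20*s - 3
(3) = 2*d - 2
(4) = -2.343*cos(k)/(1.26*sin(k) + 1.02)^2
(5) = 2*c + 6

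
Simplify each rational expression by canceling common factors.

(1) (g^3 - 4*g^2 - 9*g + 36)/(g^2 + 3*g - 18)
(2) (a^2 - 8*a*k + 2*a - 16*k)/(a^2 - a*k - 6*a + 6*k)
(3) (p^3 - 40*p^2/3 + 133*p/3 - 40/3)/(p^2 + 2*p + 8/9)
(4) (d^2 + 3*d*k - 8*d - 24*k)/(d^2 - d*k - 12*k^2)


(1) = (g^2 - g - 12)/(g + 6)
(2) = (a^2 - 8*a*k + 2*a - 16*k)/(a^2 - a*k - 6*a + 6*k)
(3) = (9*p^3 - 120*p^2 + 399*p - 120)/(9*p^2 + 18*p + 8)
(4) = (d - 8)/(d - 4*k)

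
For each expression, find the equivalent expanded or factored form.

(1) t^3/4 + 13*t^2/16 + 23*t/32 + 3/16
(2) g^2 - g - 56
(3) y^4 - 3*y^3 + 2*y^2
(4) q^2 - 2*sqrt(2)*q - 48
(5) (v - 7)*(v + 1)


(1) = (t/4 + 1/2)*(t + 1/2)*(t + 3/4)
(2) = (g - 8)*(g + 7)
(3) = y^2*(y - 2)*(y - 1)
(4) = (q - 6*sqrt(2))*(q + 4*sqrt(2))
(5) = v^2 - 6*v - 7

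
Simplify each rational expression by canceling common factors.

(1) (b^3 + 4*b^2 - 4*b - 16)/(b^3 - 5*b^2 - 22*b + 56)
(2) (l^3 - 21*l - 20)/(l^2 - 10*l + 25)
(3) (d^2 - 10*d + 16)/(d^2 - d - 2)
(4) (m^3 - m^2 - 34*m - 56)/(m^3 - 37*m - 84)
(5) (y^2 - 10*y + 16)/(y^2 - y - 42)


(1) = (b + 2)/(b - 7)
(2) = (l^2 + 5*l + 4)/(l - 5)
(3) = (d - 8)/(d + 1)
(4) = (m + 2)/(m + 3)
(5) = (y^2 - 10*y + 16)/(y^2 - y - 42)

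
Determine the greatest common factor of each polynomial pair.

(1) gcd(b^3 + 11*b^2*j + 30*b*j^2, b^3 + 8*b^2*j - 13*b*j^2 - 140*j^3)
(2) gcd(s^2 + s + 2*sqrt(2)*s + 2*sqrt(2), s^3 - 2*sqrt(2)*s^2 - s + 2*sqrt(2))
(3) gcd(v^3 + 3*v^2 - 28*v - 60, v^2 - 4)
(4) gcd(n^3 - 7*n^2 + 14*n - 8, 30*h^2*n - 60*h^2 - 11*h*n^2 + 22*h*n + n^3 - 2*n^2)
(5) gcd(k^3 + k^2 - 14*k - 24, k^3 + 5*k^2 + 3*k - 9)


(1) = gcd(b*(b + 5*j)*(b + 6*j), (b - 4*j)*(b + 5*j)*(b + 7*j)) = b + 5*j
(2) = gcd((s + 1)*(s + 2*sqrt(2)), (s - 1)*(s + 1)*(s - 2*sqrt(2))) = s + 1
(3) = gcd((v - 5)*(v + 2)*(v + 6), (v - 2)*(v + 2)) = v + 2
(4) = gcd((n - 4)*(n - 2)*(n - 1), (-6*h + n)*(-5*h + n)*(n - 2)) = n - 2
(5) = gcd((k - 4)*(k + 2)*(k + 3), (k - 1)*(k + 3)^2) = k + 3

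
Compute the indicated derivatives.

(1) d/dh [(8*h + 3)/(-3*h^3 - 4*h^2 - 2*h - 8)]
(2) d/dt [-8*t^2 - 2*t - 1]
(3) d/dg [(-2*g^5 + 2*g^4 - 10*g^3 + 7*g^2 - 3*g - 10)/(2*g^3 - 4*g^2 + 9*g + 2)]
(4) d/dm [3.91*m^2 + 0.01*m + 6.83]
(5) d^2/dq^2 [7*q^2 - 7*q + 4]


(1) = (48*h^3 + 59*h^2 + 24*h - 58)/(9*h^6 + 24*h^5 + 28*h^4 + 64*h^3 + 68*h^2 + 32*h + 64)
(2) = -16*t - 2
(3) = (-8*g^7 + 28*g^6 - 88*g^5 + 60*g^4 - 152*g^3 + 51*g^2 - 52*g + 84)/(4*g^6 - 16*g^5 + 52*g^4 - 64*g^3 + 65*g^2 + 36*g + 4)
(4) = 7.82*m + 0.01
(5) = 14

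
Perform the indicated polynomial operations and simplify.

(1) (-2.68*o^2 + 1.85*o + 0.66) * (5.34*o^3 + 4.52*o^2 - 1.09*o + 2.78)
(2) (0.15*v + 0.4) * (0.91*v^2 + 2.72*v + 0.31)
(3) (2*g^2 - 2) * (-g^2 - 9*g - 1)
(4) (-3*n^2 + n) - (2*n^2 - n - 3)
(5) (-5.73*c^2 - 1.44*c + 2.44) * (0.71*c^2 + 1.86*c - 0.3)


(1) = -14.3112*o^5 - 2.2346*o^4 + 14.8076*o^3 - 6.4837*o^2 + 4.4236*o + 1.8348
(2) = 0.1365*v^3 + 0.772*v^2 + 1.1345*v + 0.124
(3) = -2*g^4 - 18*g^3 + 18*g + 2
(4) = -5*n^2 + 2*n + 3
(5) = -4.0683*c^4 - 11.6802*c^3 + 0.773*c^2 + 4.9704*c - 0.732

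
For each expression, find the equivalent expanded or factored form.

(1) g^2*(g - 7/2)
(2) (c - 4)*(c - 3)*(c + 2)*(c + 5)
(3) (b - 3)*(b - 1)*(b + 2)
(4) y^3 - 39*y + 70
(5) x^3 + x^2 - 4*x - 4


(1) = g^3 - 7*g^2/2
(2) = c^4 - 27*c^2 + 14*c + 120
(3) = b^3 - 2*b^2 - 5*b + 6
(4) = (y - 5)*(y - 2)*(y + 7)
(5) = (x - 2)*(x + 1)*(x + 2)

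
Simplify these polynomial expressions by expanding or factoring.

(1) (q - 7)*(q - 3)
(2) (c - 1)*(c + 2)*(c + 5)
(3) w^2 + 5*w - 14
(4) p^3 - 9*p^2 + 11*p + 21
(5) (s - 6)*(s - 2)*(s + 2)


(1) = q^2 - 10*q + 21
(2) = c^3 + 6*c^2 + 3*c - 10
(3) = (w - 2)*(w + 7)
(4) = (p - 7)*(p - 3)*(p + 1)
(5) = s^3 - 6*s^2 - 4*s + 24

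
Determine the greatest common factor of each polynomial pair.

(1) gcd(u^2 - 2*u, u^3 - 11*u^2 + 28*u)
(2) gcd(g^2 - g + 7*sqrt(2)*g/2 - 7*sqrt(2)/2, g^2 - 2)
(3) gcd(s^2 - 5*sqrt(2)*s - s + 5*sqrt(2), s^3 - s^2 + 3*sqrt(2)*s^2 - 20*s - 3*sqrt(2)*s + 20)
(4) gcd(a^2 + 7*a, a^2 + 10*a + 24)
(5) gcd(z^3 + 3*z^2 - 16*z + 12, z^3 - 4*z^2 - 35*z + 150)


(1) = u
(2) = gcd((g - 1)*(g + 7*sqrt(2)/2), (g - sqrt(2))*(g + sqrt(2))) = 1
(3) = gcd((s - 1)*(s - 5*sqrt(2)), (s - 1)*(s - 2*sqrt(2))*(s + 5*sqrt(2))) = s - 1
(4) = 1
(5) = gcd((z - 2)*(z - 1)*(z + 6), (z - 5)^2*(z + 6)) = z + 6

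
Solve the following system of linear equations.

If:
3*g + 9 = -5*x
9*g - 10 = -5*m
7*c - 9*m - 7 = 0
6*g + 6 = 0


Then:
c = 206/35
g = -1
m = 19/5
x = -6/5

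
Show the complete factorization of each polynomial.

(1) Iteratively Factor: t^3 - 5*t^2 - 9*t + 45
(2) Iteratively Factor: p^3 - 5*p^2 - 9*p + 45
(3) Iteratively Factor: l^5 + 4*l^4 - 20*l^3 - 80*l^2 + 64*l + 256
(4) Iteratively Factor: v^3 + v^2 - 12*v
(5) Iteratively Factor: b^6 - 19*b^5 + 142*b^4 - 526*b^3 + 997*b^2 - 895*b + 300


(1) = (t - 3)*(t^2 - 2*t - 15) = (t - 5)*(t - 3)*(t + 3)
(2) = (p - 5)*(p^2 - 9) = (p - 5)*(p + 3)*(p - 3)
(3) = (l - 4)*(l^4 + 8*l^3 + 12*l^2 - 32*l - 64) = (l - 4)*(l - 2)*(l^3 + 10*l^2 + 32*l + 32) = (l - 4)*(l - 2)*(l + 2)*(l^2 + 8*l + 16) = (l - 4)*(l - 2)*(l + 2)*(l + 4)*(l + 4)
(4) = (v - 3)*(v^2 + 4*v) = v*(v - 3)*(v + 4)
(5) = (b - 1)*(b^5 - 18*b^4 + 124*b^3 - 402*b^2 + 595*b - 300) = (b - 4)*(b - 1)*(b^4 - 14*b^3 + 68*b^2 - 130*b + 75) = (b - 4)*(b - 1)^2*(b^3 - 13*b^2 + 55*b - 75) = (b - 5)*(b - 4)*(b - 1)^2*(b^2 - 8*b + 15) = (b - 5)*(b - 4)*(b - 3)*(b - 1)^2*(b - 5)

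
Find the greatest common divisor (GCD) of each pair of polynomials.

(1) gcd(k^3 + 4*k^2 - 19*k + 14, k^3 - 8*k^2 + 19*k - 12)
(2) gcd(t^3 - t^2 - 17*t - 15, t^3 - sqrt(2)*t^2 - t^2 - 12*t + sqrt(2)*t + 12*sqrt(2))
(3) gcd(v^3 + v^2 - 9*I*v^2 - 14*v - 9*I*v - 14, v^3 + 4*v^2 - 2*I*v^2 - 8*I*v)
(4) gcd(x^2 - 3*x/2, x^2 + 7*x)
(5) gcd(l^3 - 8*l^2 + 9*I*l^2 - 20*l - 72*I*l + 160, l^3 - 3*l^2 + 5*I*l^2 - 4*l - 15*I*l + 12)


(1) = gcd((k - 2)*(k - 1)*(k + 7), (k - 4)*(k - 3)*(k - 1)) = k - 1
(2) = gcd((t - 5)*(t + 1)*(t + 3), (t - 4)*(t + 3)*(t - sqrt(2))) = t + 3
(3) = v - 2*I
(4) = x
(5) = l + 4*I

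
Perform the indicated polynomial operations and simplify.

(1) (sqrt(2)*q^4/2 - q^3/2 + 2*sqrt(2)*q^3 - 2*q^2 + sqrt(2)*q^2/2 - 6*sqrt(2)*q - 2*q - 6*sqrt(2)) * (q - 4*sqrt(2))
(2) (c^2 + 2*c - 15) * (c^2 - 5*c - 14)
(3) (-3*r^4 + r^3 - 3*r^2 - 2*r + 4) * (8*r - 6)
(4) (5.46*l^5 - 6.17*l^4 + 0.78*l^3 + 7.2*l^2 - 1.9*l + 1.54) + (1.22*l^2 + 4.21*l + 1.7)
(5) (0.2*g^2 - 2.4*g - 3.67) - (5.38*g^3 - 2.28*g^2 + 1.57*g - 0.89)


(1) = sqrt(2)*q^5/2 - 9*q^4/2 + 2*sqrt(2)*q^4 - 18*q^3 + 5*sqrt(2)*q^3/2 - 6*q^2 + 2*sqrt(2)*q^2 + 2*sqrt(2)*q + 48*q + 48
(2) = c^4 - 3*c^3 - 39*c^2 + 47*c + 210
(3) = -24*r^5 + 26*r^4 - 30*r^3 + 2*r^2 + 44*r - 24
(4) = 5.46*l^5 - 6.17*l^4 + 0.78*l^3 + 8.42*l^2 + 2.31*l + 3.24
(5) = -5.38*g^3 + 2.48*g^2 - 3.97*g - 2.78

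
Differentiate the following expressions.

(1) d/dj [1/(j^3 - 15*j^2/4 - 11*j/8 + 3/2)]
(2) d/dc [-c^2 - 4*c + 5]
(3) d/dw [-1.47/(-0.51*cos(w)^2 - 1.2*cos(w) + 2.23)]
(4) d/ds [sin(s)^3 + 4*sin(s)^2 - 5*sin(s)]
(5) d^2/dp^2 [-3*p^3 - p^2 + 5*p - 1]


(1) = 8*(-24*j^2 + 60*j + 11)/(8*j^3 - 30*j^2 - 11*j + 12)^2
(2) = -2*c - 4
(3) = (1.4994*cos(w) + 1.764)*sin(w)/(0.51*cos(w)^2 + 1.2*cos(w) - 2.23)^2
(4) = (3*sin(s)^2 + 8*sin(s) - 5)*cos(s)
(5) = -18*p - 2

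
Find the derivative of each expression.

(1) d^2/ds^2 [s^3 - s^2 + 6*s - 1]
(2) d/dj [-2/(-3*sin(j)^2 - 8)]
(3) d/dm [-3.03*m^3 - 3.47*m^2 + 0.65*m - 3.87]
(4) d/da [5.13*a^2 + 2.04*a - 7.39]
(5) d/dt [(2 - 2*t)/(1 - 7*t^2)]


(1) = 6*s - 2
(2) = -24*sin(2*j)/(3*cos(2*j) - 19)^2
(3) = -9.09*m^2 - 6.94*m + 0.65
(4) = 10.26*a + 2.04
(5) = 2*(7*t^2 - 14*t*(t - 1) - 1)/(7*t^2 - 1)^2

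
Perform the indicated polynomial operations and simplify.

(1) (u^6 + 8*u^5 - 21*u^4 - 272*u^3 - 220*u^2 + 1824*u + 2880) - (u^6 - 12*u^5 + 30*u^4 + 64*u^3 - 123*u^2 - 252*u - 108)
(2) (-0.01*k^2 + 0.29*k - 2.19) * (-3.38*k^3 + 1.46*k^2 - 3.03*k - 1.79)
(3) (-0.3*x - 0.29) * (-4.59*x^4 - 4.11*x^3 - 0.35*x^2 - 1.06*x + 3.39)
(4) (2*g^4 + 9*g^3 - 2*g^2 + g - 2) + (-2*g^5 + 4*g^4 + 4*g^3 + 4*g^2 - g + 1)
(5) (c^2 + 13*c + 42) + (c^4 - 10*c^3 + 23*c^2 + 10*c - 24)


(1) = 20*u^5 - 51*u^4 - 336*u^3 - 97*u^2 + 2076*u + 2988
(2) = 0.0338*k^5 - 0.9948*k^4 + 7.8559*k^3 - 4.0582*k^2 + 6.1166*k + 3.9201
(3) = 1.377*x^5 + 2.5641*x^4 + 1.2969*x^3 + 0.4195*x^2 - 0.7096*x - 0.9831
(4) = -2*g^5 + 6*g^4 + 13*g^3 + 2*g^2 - 1
(5) = c^4 - 10*c^3 + 24*c^2 + 23*c + 18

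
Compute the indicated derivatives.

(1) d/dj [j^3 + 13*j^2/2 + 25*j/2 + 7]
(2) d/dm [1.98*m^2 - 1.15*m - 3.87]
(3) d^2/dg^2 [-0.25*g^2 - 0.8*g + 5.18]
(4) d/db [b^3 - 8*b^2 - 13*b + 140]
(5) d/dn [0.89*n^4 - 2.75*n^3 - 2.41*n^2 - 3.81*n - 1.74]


(1) = 3*j^2 + 13*j + 25/2
(2) = 3.96*m - 1.15
(3) = -0.500000000000000
(4) = 3*b^2 - 16*b - 13
(5) = 3.56*n^3 - 8.25*n^2 - 4.82*n - 3.81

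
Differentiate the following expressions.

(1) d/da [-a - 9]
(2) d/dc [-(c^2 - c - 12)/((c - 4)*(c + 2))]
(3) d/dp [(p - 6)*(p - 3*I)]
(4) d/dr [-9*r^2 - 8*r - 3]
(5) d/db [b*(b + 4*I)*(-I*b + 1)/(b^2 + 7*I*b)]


(1) = -1
(2) = 1/(c^2 + 4*c + 4)
(3) = 2*p - 6 - 3*I
(4) = -18*r - 8
(5) = (-I*b^2 + 14*b + 31*I)/(b^2 + 14*I*b - 49)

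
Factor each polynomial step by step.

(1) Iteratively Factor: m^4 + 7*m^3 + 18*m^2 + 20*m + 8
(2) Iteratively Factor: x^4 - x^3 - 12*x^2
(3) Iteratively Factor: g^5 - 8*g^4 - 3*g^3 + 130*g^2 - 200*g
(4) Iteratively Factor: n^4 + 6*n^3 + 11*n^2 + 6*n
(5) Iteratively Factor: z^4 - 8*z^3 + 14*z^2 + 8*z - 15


(1) = (m + 2)*(m^3 + 5*m^2 + 8*m + 4) = (m + 1)*(m + 2)*(m^2 + 4*m + 4) = (m + 1)*(m + 2)^2*(m + 2)
(2) = (x)*(x^3 - x^2 - 12*x) = x^2*(x^2 - x - 12) = x^2*(x + 3)*(x - 4)
(3) = (g)*(g^4 - 8*g^3 - 3*g^2 + 130*g - 200) = g*(g + 4)*(g^3 - 12*g^2 + 45*g - 50) = g*(g - 5)*(g + 4)*(g^2 - 7*g + 10) = g*(g - 5)*(g - 2)*(g + 4)*(g - 5)
(4) = (n)*(n^3 + 6*n^2 + 11*n + 6) = n*(n + 3)*(n^2 + 3*n + 2) = n*(n + 2)*(n + 3)*(n + 1)
(5) = (z - 1)*(z^3 - 7*z^2 + 7*z + 15) = (z - 3)*(z - 1)*(z^2 - 4*z - 5) = (z - 3)*(z - 1)*(z + 1)*(z - 5)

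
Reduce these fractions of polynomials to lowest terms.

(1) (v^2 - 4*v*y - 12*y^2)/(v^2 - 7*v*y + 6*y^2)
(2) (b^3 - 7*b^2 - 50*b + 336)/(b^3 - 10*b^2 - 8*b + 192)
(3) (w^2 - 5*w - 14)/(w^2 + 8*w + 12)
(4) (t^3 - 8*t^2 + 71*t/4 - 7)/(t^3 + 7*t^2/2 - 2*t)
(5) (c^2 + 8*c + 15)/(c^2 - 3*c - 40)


(1) = (-v - 2*y)/(-v + y)
(2) = (b + 7)/(b + 4)
(3) = (w - 7)/(w + 6)
(4) = (2*t^2 - 15*t + 28)/(2*t^2 + 8*t)
(5) = (c + 3)/(c - 8)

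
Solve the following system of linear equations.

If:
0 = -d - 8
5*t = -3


Then:
d = -8
t = -3/5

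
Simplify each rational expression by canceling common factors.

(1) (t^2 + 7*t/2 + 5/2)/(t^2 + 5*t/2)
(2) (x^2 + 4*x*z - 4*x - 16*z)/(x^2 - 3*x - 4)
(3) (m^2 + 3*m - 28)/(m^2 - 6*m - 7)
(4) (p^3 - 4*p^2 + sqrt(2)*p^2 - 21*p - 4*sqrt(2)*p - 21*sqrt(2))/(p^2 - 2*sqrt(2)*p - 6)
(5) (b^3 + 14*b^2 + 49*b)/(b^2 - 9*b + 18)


(1) = (t + 1)/t
(2) = (x + 4*z)/(x + 1)
(3) = (m^2 + 3*m - 28)/(m^2 - 6*m - 7)
(4) = (p^2 - 4*p - 21)/(p - 3*sqrt(2))
(5) = (b^3 + 14*b^2 + 49*b)/(b^2 - 9*b + 18)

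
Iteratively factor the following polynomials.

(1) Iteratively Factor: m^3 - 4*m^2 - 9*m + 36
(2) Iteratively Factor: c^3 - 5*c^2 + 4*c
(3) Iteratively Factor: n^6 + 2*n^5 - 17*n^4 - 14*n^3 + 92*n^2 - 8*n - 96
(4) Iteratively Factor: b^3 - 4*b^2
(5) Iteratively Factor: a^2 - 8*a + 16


(1) = (m - 3)*(m^2 - m - 12) = (m - 4)*(m - 3)*(m + 3)
(2) = (c - 1)*(c^2 - 4*c) = c*(c - 1)*(c - 4)
(3) = (n + 3)*(n^5 - n^4 - 14*n^3 + 28*n^2 + 8*n - 32) = (n - 2)*(n + 3)*(n^4 + n^3 - 12*n^2 + 4*n + 16) = (n - 2)*(n + 3)*(n + 4)*(n^3 - 3*n^2 + 4) = (n - 2)*(n + 1)*(n + 3)*(n + 4)*(n^2 - 4*n + 4) = (n - 2)^2*(n + 1)*(n + 3)*(n + 4)*(n - 2)
(4) = (b)*(b^2 - 4*b) = b^2*(b - 4)
(5) = (a - 4)*(a - 4)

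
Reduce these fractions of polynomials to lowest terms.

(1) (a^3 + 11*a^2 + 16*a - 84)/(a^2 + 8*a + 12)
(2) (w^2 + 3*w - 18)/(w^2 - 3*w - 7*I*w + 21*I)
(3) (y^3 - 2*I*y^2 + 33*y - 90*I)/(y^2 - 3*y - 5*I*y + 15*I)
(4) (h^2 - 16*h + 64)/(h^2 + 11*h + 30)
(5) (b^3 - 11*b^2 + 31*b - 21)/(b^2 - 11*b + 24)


(1) = (a^2 + 5*a - 14)/(a + 2)
(2) = (w + 6)/(w - 7*I)
(3) = (y^2 + 3*I*y + 18)/(y - 3)
(4) = (h^2 - 16*h + 64)/(h^2 + 11*h + 30)
(5) = (b^2 - 8*b + 7)/(b - 8)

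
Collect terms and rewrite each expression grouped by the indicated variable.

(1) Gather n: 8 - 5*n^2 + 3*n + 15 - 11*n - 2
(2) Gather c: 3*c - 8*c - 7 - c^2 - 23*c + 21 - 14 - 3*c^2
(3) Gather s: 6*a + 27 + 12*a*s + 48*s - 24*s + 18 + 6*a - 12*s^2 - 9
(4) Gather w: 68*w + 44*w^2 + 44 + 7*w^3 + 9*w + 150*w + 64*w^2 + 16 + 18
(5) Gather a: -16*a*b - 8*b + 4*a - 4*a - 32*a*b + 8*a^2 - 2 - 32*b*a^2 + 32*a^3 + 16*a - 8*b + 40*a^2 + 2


(1) = -5*n^2 - 8*n + 21
(2) = -4*c^2 - 28*c
(3) = 12*a - 12*s^2 + s*(12*a + 24) + 36
(4) = 7*w^3 + 108*w^2 + 227*w + 78
(5) = 32*a^3 + a^2*(48 - 32*b) + a*(16 - 48*b) - 16*b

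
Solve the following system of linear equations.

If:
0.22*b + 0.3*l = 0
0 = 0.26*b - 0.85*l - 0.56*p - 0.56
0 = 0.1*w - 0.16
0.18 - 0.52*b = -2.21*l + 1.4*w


Then:
b = -0.96
l = 0.71
p = -2.52
w = 1.60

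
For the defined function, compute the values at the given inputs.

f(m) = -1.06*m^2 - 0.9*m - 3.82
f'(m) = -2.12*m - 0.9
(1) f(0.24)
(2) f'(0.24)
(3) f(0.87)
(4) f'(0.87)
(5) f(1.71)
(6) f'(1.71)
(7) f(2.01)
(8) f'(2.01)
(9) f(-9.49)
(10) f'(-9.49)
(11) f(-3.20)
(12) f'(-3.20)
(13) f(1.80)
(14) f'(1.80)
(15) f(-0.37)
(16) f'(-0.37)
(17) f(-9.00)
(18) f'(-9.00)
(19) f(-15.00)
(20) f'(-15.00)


(1) = -4.10
(2) = -1.41
(3) = -5.41
(4) = -2.74
(5) = -8.46
(6) = -4.53
(7) = -9.91
(8) = -5.16
(9) = -90.74
(10) = 19.22
(11) = -11.79
(12) = 5.88
(13) = -8.87
(14) = -4.72
(15) = -3.63
(16) = -0.12
(17) = -81.58
(18) = 18.18
(19) = -228.82
(20) = 30.90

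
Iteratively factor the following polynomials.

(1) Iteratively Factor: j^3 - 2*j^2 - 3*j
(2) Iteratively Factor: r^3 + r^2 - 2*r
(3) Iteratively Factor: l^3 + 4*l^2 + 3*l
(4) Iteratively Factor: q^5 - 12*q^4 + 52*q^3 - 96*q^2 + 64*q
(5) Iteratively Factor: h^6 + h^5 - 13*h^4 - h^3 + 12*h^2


(1) = (j - 3)*(j^2 + j) = j*(j - 3)*(j + 1)
(2) = (r + 2)*(r^2 - r) = (r - 1)*(r + 2)*(r)
(3) = (l + 3)*(l^2 + l) = (l + 1)*(l + 3)*(l)
(4) = (q - 2)*(q^4 - 10*q^3 + 32*q^2 - 32*q) = (q - 4)*(q - 2)*(q^3 - 6*q^2 + 8*q) = q*(q - 4)*(q - 2)*(q^2 - 6*q + 8) = q*(q - 4)^2*(q - 2)*(q - 2)
(5) = (h)*(h^5 + h^4 - 13*h^3 - h^2 + 12*h) = h*(h + 1)*(h^4 - 13*h^2 + 12*h) = h^2*(h + 1)*(h^3 - 13*h + 12) = h^2*(h - 1)*(h + 1)*(h^2 + h - 12) = h^2*(h - 3)*(h - 1)*(h + 1)*(h + 4)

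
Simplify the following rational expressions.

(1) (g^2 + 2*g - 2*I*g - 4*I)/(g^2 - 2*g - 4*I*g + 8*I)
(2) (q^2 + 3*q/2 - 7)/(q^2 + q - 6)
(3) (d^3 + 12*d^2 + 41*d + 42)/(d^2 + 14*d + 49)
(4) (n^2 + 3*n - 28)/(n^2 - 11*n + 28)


(1) = (g^2 + g*(2 - 2*I) - 4*I)/(g^2 + g*(-2 - 4*I) + 8*I)
(2) = (2*q + 7)/(2*q + 6)
(3) = (d^2 + 5*d + 6)/(d + 7)
(4) = (n + 7)/(n - 7)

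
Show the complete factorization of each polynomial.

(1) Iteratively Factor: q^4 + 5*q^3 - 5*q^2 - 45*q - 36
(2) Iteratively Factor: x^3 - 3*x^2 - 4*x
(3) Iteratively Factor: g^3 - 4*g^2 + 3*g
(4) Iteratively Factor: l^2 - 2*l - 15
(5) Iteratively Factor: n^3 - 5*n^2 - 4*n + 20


(1) = (q + 3)*(q^3 + 2*q^2 - 11*q - 12) = (q + 1)*(q + 3)*(q^2 + q - 12) = (q - 3)*(q + 1)*(q + 3)*(q + 4)
(2) = (x - 4)*(x^2 + x) = (x - 4)*(x + 1)*(x)
(3) = (g - 1)*(g^2 - 3*g) = (g - 3)*(g - 1)*(g)
(4) = (l - 5)*(l + 3)
(5) = (n + 2)*(n^2 - 7*n + 10) = (n - 2)*(n + 2)*(n - 5)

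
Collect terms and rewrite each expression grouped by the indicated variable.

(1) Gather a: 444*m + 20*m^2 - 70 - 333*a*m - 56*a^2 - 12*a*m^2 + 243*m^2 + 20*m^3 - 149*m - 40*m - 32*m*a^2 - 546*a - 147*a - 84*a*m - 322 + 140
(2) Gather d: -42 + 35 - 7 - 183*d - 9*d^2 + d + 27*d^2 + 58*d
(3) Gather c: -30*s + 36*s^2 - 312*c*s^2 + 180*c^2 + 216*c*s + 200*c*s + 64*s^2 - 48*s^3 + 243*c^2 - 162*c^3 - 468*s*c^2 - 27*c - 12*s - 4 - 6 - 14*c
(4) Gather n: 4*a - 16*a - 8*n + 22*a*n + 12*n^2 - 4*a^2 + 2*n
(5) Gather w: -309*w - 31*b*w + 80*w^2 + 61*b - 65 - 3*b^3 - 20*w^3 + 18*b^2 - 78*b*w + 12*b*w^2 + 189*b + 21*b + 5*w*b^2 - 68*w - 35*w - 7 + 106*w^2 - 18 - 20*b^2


(1) = a^2*(-32*m - 56) + a*(-12*m^2 - 417*m - 693) + 20*m^3 + 263*m^2 + 255*m - 252
(2) = 18*d^2 - 124*d - 14
(3) = -162*c^3 + c^2*(423 - 468*s) + c*(-312*s^2 + 416*s - 41) - 48*s^3 + 100*s^2 - 42*s - 10
(4) = -4*a^2 - 12*a + 12*n^2 + n*(22*a - 6)
(5) = -3*b^3 - 2*b^2 + 271*b - 20*w^3 + w^2*(12*b + 186) + w*(5*b^2 - 109*b - 412) - 90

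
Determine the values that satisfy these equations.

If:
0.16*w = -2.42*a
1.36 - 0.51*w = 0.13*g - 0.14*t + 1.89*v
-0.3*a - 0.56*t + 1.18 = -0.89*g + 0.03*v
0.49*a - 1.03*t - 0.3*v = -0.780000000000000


Then:
a = -0.0661157024793388*w
g = -0.00225385049478667*w - 0.972703924388741
t = 0.0461016481945933*w + 0.517053626463941
v = 0.82478254914047 - 0.266271306184357*w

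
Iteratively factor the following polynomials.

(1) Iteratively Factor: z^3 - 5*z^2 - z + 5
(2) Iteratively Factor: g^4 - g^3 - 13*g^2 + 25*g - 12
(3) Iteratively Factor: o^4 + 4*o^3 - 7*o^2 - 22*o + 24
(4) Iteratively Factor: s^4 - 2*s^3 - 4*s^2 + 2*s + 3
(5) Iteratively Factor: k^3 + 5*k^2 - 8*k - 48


(1) = (z + 1)*(z^2 - 6*z + 5) = (z - 1)*(z + 1)*(z - 5)
(2) = (g - 1)*(g^3 - 13*g + 12) = (g - 1)*(g + 4)*(g^2 - 4*g + 3) = (g - 1)^2*(g + 4)*(g - 3)
(3) = (o - 2)*(o^3 + 6*o^2 + 5*o - 12) = (o - 2)*(o - 1)*(o^2 + 7*o + 12) = (o - 2)*(o - 1)*(o + 3)*(o + 4)
(4) = (s + 1)*(s^3 - 3*s^2 - s + 3) = (s - 1)*(s + 1)*(s^2 - 2*s - 3) = (s - 3)*(s - 1)*(s + 1)*(s + 1)
(5) = (k + 4)*(k^2 + k - 12) = (k + 4)^2*(k - 3)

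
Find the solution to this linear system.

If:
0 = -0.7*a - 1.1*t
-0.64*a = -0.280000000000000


Then:
a = 0.44
t = -0.28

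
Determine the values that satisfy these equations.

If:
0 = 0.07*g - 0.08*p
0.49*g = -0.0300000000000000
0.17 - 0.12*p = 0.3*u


Then:
g = -0.06
p = -0.05
u = 0.59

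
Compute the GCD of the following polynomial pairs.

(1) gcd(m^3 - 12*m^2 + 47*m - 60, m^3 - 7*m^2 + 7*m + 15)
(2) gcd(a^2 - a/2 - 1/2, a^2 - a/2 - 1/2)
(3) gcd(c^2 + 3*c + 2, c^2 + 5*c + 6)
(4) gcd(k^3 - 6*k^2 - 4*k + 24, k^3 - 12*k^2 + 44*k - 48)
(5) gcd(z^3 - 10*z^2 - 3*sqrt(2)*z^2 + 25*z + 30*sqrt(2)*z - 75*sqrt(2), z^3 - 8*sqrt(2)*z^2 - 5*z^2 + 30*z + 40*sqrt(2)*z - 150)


(1) = gcd((m - 5)*(m - 4)*(m - 3), (m - 5)*(m - 3)*(m + 1)) = m^2 - 8*m + 15
(2) = a^2 - a/2 - 1/2
(3) = c + 2
(4) = gcd((k - 6)*(k - 2)*(k + 2), (k - 6)*(k - 4)*(k - 2)) = k^2 - 8*k + 12
(5) = gcd((z - 5)^2*(z - 3*sqrt(2)), (z - 5)*(z - 5*sqrt(2))*(z - 3*sqrt(2))) = z^2 + z*(-5 - 3*sqrt(2)) + 15*sqrt(2)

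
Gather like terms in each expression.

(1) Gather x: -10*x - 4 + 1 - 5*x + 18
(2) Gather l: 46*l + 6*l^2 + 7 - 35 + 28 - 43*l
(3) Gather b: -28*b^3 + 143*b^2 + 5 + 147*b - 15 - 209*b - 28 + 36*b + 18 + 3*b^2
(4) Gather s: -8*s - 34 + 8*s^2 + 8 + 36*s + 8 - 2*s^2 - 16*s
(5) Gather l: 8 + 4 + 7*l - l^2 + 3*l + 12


(1) = 15 - 15*x
(2) = 6*l^2 + 3*l
(3) = -28*b^3 + 146*b^2 - 26*b - 20
(4) = 6*s^2 + 12*s - 18
(5) = -l^2 + 10*l + 24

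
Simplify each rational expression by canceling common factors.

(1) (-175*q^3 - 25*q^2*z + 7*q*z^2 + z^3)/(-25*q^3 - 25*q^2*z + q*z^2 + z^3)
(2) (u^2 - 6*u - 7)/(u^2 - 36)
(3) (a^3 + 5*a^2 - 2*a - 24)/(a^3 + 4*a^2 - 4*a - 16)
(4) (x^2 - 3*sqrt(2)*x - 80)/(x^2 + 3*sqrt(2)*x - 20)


(1) = (7*q + z)/(q + z)
(2) = (u^2 - 6*u - 7)/(u^2 - 36)
(3) = (a + 3)/(a + 2)
(4) = (x - 8*sqrt(2))/(x - 2*sqrt(2))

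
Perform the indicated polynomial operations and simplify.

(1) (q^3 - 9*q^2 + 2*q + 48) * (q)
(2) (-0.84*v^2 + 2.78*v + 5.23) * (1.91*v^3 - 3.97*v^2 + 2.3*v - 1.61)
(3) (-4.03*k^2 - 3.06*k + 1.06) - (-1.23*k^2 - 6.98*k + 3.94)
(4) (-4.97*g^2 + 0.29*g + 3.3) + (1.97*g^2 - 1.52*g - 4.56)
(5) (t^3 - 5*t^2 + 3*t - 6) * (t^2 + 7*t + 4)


(1) = q^4 - 9*q^3 + 2*q^2 + 48*q
(2) = -1.6044*v^5 + 8.6446*v^4 - 2.9793*v^3 - 13.0167*v^2 + 7.5532*v - 8.4203
(3) = -2.8*k^2 + 3.92*k - 2.88
(4) = -3.0*g^2 - 1.23*g - 1.26
(5) = t^5 + 2*t^4 - 28*t^3 - 5*t^2 - 30*t - 24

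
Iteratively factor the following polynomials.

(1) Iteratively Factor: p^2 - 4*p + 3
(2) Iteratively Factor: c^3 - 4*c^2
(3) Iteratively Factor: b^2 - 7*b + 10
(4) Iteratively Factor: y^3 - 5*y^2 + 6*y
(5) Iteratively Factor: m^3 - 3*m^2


(1) = (p - 3)*(p - 1)
(2) = (c)*(c^2 - 4*c) = c^2*(c - 4)
(3) = (b - 2)*(b - 5)
(4) = (y)*(y^2 - 5*y + 6) = y*(y - 3)*(y - 2)
(5) = (m)*(m^2 - 3*m) = m^2*(m - 3)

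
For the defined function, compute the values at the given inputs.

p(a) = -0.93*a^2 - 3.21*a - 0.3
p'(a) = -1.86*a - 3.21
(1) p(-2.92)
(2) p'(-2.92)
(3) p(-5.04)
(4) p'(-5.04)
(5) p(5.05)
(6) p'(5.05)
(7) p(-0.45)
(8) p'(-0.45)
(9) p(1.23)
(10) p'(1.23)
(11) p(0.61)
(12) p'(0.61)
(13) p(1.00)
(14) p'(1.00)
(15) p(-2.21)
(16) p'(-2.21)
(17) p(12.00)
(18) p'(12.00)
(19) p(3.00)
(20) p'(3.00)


(1) = 1.14
(2) = 2.22
(3) = -7.75
(4) = 6.16
(5) = -40.23
(6) = -12.60
(7) = 0.96
(8) = -2.37
(9) = -5.66
(10) = -5.50
(11) = -2.60
(12) = -4.34
(13) = -4.44
(14) = -5.07
(15) = 2.25
(16) = 0.90
(17) = -172.74
(18) = -25.53
(19) = -18.30
(20) = -8.79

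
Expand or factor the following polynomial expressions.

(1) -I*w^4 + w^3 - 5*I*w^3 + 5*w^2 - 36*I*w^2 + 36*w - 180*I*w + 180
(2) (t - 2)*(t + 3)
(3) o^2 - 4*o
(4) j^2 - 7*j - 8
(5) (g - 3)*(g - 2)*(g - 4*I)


(1) = (w + 5)*(w - 6*I)*(w + 6*I)*(-I*w + 1)
(2) = t^2 + t - 6
(3) = o*(o - 4)
(4) = (j - 8)*(j + 1)
(5) = g^3 - 5*g^2 - 4*I*g^2 + 6*g + 20*I*g - 24*I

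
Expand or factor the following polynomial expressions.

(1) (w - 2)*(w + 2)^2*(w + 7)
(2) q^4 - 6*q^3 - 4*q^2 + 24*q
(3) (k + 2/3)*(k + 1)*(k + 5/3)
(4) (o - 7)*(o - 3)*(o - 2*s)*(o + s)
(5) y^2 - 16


(1) = w^4 + 9*w^3 + 10*w^2 - 36*w - 56
(2) = q*(q - 6)*(q - 2)*(q + 2)
(3) = k^3 + 10*k^2/3 + 31*k/9 + 10/9
(4) = o^4 - o^3*s - 10*o^3 - 2*o^2*s^2 + 10*o^2*s + 21*o^2 + 20*o*s^2 - 21*o*s - 42*s^2
(5) = (y - 4)*(y + 4)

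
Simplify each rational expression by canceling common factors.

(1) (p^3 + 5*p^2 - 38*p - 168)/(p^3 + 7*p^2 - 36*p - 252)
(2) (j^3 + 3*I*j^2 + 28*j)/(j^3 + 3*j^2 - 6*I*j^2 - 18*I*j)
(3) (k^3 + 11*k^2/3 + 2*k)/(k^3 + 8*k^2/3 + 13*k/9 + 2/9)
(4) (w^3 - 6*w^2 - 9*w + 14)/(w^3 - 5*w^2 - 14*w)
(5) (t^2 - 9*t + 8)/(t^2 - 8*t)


(1) = (p + 4)/(p + 6)
(2) = (j^2 + 3*I*j + 28)/(j^2 + j*(3 - 6*I) - 18*I)
(3) = (9*k^3 + 33*k^2 + 18*k)/(9*k^3 + 24*k^2 + 13*k + 2)
(4) = (w - 1)/w
(5) = (t - 1)/t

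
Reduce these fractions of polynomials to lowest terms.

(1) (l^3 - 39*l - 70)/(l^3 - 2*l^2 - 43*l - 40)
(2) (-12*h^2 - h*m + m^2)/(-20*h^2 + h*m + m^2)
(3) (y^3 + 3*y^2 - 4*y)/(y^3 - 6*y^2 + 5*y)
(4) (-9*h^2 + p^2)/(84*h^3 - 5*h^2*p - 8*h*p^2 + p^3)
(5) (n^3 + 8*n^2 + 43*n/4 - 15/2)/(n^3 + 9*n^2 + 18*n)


(1) = (l^2 - 5*l - 14)/(l^2 - 7*l - 8)
(2) = (3*h + m)/(5*h + m)
(3) = (y + 4)/(y - 5)
(4) = (-3*h + p)/(28*h^2 - 11*h*p + p^2)
(5) = (4*n^2 + 8*n - 5)/(4*n^2 + 12*n)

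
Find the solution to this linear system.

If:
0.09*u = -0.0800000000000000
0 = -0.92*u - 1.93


Then:
No Solution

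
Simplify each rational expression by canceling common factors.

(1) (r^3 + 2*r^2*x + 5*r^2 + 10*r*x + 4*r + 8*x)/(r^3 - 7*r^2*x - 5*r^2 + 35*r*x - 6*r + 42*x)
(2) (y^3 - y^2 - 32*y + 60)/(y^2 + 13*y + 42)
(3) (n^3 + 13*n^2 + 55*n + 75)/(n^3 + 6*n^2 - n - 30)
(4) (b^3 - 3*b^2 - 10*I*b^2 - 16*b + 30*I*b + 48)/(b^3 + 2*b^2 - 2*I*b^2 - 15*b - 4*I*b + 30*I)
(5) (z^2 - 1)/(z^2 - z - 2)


(1) = (-r^2 - 2*r*x - 4*r - 8*x)/(-r^2 + 7*r*x + 6*r - 42*x)
(2) = (y^2 - 7*y + 10)/(y + 7)
(3) = (n + 5)/(n - 2)
(4) = (b - 8*I)/(b + 5)
(5) = (z - 1)/(z - 2)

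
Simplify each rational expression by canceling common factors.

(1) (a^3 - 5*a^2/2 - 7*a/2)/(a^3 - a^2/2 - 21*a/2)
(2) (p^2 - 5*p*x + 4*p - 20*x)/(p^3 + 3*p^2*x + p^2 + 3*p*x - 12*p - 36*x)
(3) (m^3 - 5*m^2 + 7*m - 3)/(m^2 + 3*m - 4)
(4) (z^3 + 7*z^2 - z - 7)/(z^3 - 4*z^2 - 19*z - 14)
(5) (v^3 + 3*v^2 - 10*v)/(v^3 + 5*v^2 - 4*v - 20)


(1) = (a + 1)/(a + 3)
(2) = (p - 5*x)/(p^2 + 3*p*x - 3*p - 9*x)
(3) = (m^2 - 4*m + 3)/(m + 4)
(4) = (z^2 + 6*z - 7)/(z^2 - 5*z - 14)
(5) = v/(v + 2)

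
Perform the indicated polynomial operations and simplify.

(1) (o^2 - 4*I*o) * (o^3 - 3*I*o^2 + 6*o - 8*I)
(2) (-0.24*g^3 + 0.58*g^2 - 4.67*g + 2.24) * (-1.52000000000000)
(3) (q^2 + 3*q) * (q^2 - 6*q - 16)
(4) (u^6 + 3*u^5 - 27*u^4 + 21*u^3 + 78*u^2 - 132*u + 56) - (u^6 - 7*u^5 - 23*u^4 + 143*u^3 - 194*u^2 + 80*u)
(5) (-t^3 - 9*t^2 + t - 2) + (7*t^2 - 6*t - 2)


(1) = o^5 - 7*I*o^4 - 6*o^3 - 32*I*o^2 - 32*o
(2) = 0.3648*g^3 - 0.8816*g^2 + 7.0984*g - 3.4048
(3) = q^4 - 3*q^3 - 34*q^2 - 48*q
(4) = 10*u^5 - 4*u^4 - 122*u^3 + 272*u^2 - 212*u + 56
(5) = -t^3 - 2*t^2 - 5*t - 4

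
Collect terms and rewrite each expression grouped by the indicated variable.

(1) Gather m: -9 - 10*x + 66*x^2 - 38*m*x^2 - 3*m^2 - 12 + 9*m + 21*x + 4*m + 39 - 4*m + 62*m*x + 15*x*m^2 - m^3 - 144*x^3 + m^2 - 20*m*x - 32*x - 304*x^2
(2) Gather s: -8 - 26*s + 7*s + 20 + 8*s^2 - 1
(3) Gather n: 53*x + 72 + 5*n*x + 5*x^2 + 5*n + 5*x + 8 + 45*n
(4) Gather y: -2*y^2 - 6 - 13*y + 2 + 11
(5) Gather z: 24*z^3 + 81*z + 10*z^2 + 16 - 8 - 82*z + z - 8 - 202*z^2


(1) = -m^3 + m^2*(15*x - 2) + m*(-38*x^2 + 42*x + 9) - 144*x^3 - 238*x^2 - 21*x + 18
(2) = 8*s^2 - 19*s + 11
(3) = n*(5*x + 50) + 5*x^2 + 58*x + 80
(4) = -2*y^2 - 13*y + 7
(5) = 24*z^3 - 192*z^2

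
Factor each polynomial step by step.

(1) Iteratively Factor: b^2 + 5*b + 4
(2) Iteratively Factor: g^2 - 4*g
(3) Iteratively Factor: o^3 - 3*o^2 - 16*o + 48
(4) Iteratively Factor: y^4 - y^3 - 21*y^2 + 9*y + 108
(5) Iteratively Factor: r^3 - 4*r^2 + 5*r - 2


(1) = (b + 4)*(b + 1)
(2) = (g - 4)*(g)
(3) = (o - 3)*(o^2 - 16) = (o - 3)*(o + 4)*(o - 4)
(4) = (y - 4)*(y^3 + 3*y^2 - 9*y - 27) = (y - 4)*(y - 3)*(y^2 + 6*y + 9) = (y - 4)*(y - 3)*(y + 3)*(y + 3)
(5) = (r - 2)*(r^2 - 2*r + 1) = (r - 2)*(r - 1)*(r - 1)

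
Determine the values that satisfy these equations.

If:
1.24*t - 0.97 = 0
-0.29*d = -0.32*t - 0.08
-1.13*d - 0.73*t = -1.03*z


Then:
d = 1.14
t = 0.78
z = 1.80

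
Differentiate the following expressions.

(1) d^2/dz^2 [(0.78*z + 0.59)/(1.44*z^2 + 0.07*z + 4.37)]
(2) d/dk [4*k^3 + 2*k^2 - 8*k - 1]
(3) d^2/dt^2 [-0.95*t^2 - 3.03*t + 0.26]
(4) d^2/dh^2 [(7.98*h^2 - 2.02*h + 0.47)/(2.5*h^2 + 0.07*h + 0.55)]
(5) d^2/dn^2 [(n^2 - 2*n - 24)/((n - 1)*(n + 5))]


(1) = ((0.78*z + 0.59)*(2.88*z + 0.07)*(5.76*z + 0.14) - (6.7392*z + 1.8084)*(1.44*z^2 + 0.07*z + 4.37))/(1.44*z^2 + 0.07*z + 4.37)^3
(2) = 12*k^2 + 4*k - 8
(3) = -1.90000000000000
(4) = (-28.043*h^3 - 48.21*h^2 + 17.1585*h + 3.695546)/(15.625*h^6 + 1.3125*h^5 + 10.34925*h^4 + 0.577843*h^3 + 2.276835*h^2 + 0.063525*h + 0.166375)
(5) = 6*(-2*n^3 - 19*n^2 - 106*n - 173)/(n^6 + 12*n^5 + 33*n^4 - 56*n^3 - 165*n^2 + 300*n - 125)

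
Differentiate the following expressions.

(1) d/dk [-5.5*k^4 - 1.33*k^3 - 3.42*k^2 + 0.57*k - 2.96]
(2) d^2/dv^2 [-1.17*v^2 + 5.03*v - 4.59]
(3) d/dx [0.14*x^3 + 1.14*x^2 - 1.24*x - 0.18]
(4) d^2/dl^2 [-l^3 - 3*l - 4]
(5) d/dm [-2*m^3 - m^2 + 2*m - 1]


(1) = -22.0*k^3 - 3.99*k^2 - 6.84*k + 0.57
(2) = -2.34000000000000
(3) = 0.42*x^2 + 2.28*x - 1.24
(4) = -6*l
(5) = -6*m^2 - 2*m + 2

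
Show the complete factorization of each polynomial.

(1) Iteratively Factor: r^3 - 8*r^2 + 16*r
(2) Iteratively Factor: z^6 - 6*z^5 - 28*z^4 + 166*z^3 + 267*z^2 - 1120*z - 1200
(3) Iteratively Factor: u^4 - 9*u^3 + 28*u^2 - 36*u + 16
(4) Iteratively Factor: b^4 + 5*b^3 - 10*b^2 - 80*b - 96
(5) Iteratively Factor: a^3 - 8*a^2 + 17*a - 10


(1) = (r - 4)*(r^2 - 4*r) = r*(r - 4)*(r - 4)
(2) = (z + 4)*(z^5 - 10*z^4 + 12*z^3 + 118*z^2 - 205*z - 300) = (z - 5)*(z + 4)*(z^4 - 5*z^3 - 13*z^2 + 53*z + 60) = (z - 5)*(z - 4)*(z + 4)*(z^3 - z^2 - 17*z - 15) = (z - 5)^2*(z - 4)*(z + 4)*(z^2 + 4*z + 3) = (z - 5)^2*(z - 4)*(z + 3)*(z + 4)*(z + 1)
(3) = (u - 1)*(u^3 - 8*u^2 + 20*u - 16) = (u - 2)*(u - 1)*(u^2 - 6*u + 8) = (u - 2)^2*(u - 1)*(u - 4)
(4) = (b + 2)*(b^3 + 3*b^2 - 16*b - 48) = (b + 2)*(b + 4)*(b^2 - b - 12) = (b + 2)*(b + 3)*(b + 4)*(b - 4)
(5) = (a - 5)*(a^2 - 3*a + 2) = (a - 5)*(a - 2)*(a - 1)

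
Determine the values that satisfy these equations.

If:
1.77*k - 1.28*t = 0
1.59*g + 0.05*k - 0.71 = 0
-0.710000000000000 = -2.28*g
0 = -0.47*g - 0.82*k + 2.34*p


Then:
g = 0.31
k = 4.30
p = 1.57
t = 5.94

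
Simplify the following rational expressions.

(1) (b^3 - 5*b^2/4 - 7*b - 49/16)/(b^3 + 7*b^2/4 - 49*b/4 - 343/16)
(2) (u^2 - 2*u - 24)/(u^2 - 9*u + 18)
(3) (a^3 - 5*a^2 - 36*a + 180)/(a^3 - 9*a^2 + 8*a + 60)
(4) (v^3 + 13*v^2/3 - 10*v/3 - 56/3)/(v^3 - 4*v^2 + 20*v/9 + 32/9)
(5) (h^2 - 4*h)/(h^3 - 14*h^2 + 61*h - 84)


(1) = (2*b + 1)/(2*b + 7)
(2) = (u + 4)/(u - 3)
(3) = (a + 6)/(a + 2)
(4) = (9*v^2 + 57*v + 84)/(9*v^2 - 18*v - 16)
(5) = h/(h^2 - 10*h + 21)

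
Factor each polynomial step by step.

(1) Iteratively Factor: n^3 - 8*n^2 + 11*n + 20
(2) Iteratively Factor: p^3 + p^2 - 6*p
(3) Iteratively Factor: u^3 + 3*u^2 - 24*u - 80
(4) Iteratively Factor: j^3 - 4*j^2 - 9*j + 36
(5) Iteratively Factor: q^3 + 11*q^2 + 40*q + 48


(1) = (n - 4)*(n^2 - 4*n - 5) = (n - 4)*(n + 1)*(n - 5)
(2) = (p)*(p^2 + p - 6) = p*(p - 2)*(p + 3)
(3) = (u + 4)*(u^2 - u - 20) = (u - 5)*(u + 4)*(u + 4)
(4) = (j - 3)*(j^2 - j - 12) = (j - 4)*(j - 3)*(j + 3)
(5) = (q + 3)*(q^2 + 8*q + 16) = (q + 3)*(q + 4)*(q + 4)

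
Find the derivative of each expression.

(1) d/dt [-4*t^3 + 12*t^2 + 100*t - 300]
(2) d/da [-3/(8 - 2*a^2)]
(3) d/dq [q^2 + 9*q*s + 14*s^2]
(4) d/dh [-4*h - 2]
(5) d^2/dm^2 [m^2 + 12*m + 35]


(1) = -12*t^2 + 24*t + 100
(2) = -3*a/(a^2 - 4)^2
(3) = 2*q + 9*s
(4) = -4
(5) = 2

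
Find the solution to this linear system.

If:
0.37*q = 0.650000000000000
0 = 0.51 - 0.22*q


Then:
No Solution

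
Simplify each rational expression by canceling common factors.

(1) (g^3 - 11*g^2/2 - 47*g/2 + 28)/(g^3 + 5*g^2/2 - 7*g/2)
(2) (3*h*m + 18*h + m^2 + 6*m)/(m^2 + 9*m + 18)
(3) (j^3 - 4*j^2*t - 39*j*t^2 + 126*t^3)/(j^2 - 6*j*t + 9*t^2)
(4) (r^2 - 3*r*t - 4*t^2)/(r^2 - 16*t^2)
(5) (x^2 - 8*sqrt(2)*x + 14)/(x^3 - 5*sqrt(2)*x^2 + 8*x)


(1) = (g - 8)/g
(2) = (3*h + m)/(m + 3)
(3) = (-j^2 + j*t + 42*t^2)/(-j + 3*t)
(4) = (r + t)/(r + 4*t)
(5) = (x - 7*sqrt(2))/(x^2 - 4*sqrt(2)*x)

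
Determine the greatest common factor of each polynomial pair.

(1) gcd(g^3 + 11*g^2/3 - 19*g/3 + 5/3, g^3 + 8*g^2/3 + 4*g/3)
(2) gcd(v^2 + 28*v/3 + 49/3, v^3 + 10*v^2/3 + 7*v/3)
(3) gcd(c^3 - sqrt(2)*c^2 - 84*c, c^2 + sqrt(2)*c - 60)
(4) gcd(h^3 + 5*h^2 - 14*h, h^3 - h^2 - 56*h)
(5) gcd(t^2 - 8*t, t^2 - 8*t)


(1) = 1
(2) = gcd((v + 7/3)*(v + 7), v*(v + 1)*(v + 7/3)) = v + 7/3
(3) = c + 6*sqrt(2)
(4) = gcd(h*(h - 2)*(h + 7), h*(h - 8)*(h + 7)) = h^2 + 7*h
(5) = gcd(t*(t - 8), t*(t - 8)) = t^2 - 8*t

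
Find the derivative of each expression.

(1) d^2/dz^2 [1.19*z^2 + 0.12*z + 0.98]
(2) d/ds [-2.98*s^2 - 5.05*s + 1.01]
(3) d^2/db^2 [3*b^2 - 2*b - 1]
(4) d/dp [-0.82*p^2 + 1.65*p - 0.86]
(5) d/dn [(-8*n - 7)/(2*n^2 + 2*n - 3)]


(1) = 2.38000000000000
(2) = -5.96*s - 5.05
(3) = 6
(4) = 1.65 - 1.64*p
(5) = 2*(8*n^2 + 14*n + 19)/(4*n^4 + 8*n^3 - 8*n^2 - 12*n + 9)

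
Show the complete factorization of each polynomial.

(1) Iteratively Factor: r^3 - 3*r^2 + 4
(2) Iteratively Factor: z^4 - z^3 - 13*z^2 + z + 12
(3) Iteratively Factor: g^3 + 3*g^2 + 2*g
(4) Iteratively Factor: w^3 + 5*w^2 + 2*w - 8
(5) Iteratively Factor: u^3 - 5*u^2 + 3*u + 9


(1) = (r - 2)*(r^2 - r - 2) = (r - 2)*(r + 1)*(r - 2)
(2) = (z - 1)*(z^3 - 13*z - 12) = (z - 4)*(z - 1)*(z^2 + 4*z + 3) = (z - 4)*(z - 1)*(z + 1)*(z + 3)
(3) = (g)*(g^2 + 3*g + 2) = g*(g + 1)*(g + 2)
(4) = (w + 4)*(w^2 + w - 2) = (w + 2)*(w + 4)*(w - 1)
(5) = (u - 3)*(u^2 - 2*u - 3) = (u - 3)^2*(u + 1)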